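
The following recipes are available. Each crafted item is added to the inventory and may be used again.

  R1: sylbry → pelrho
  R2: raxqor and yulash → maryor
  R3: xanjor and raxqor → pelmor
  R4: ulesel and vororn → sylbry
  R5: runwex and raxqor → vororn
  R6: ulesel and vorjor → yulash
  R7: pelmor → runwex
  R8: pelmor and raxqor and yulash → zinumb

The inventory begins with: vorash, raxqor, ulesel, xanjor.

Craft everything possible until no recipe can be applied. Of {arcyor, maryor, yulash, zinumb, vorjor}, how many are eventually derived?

0

No rule produces arcyor, and it is not given.
maryor would need raxqor and yulash (R2), but yulash is never obtained.
yulash would need ulesel and vorjor (R6), but vorjor is never obtained.
zinumb would need pelmor, raxqor, and yulash (R8), but yulash is never obtained.
No rule produces vorjor, and it is not given.
None of the 5 are reached.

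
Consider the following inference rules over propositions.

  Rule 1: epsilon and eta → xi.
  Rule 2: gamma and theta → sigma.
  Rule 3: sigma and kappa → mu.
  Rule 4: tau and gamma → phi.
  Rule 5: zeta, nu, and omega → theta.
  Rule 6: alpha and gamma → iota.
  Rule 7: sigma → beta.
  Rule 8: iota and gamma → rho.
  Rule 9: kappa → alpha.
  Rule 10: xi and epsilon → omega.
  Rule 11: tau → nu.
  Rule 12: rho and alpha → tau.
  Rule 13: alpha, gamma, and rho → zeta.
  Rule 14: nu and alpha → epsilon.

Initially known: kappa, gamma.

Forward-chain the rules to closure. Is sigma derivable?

No

sigma would need gamma and theta (Rule 2), but theta is never established.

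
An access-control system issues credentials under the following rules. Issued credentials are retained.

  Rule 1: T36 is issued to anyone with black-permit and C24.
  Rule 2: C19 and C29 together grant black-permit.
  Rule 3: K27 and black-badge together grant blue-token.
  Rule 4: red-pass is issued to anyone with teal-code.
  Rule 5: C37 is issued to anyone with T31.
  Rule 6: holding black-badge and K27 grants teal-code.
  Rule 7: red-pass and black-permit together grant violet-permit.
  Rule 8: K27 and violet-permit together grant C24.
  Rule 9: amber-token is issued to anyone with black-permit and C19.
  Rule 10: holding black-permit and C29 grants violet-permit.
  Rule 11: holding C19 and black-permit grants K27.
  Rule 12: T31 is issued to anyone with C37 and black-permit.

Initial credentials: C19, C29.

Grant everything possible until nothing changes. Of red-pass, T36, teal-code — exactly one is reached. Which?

Holding C19 and C29 grants black-permit (Rule 2).
Holding black-permit and C29 grants violet-permit (Rule 10).
Holding C19 and black-permit grants K27 (Rule 11).
Holding K27 and violet-permit grants C24 (Rule 8).
Holding black-permit and C24 grants T36 (Rule 1).
red-pass would need teal-code (Rule 4), but teal-code is never granted. teal-code would need black-badge and K27 (Rule 6), but black-badge is never granted.

T36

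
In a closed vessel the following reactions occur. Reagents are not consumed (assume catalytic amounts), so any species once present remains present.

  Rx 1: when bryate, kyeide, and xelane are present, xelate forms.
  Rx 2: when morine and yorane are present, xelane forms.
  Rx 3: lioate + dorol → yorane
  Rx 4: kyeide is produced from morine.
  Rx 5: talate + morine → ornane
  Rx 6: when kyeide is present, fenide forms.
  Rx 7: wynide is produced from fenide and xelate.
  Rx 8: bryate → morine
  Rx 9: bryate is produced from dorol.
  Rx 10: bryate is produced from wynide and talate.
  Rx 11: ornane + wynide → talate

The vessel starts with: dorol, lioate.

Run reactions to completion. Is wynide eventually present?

Yes

lioate and dorol present → yorane forms (Rx 3).
dorol present → bryate forms (Rx 9).
bryate present → morine forms (Rx 8).
morine present → kyeide forms (Rx 4).
morine and yorane present → xelane forms (Rx 2).
kyeide present → fenide forms (Rx 6).
bryate, kyeide, and xelane present → xelate forms (Rx 1).
fenide and xelate present → wynide forms (Rx 7).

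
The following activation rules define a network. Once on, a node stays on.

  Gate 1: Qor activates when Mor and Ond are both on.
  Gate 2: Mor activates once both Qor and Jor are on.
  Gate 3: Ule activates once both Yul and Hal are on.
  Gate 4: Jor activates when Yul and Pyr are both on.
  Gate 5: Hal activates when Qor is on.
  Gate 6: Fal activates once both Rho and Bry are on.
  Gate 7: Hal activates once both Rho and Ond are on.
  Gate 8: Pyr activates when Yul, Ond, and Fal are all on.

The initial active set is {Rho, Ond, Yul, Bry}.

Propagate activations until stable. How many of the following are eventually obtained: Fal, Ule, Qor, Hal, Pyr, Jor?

5

Rho and Bry are on, so Fal activates (Gate 6).
Rho and Ond are on, so Hal activates (Gate 7).
Gate 3: Yul and Hal on → Ule on.
Yul, Ond, and Fal are on, so Pyr activates (Gate 8).
Gate 4: Yul and Pyr on → Jor on.
Fal: reached.
Ule: reached.
Qor would need Mor and Ond (Gate 1), but Mor never turns on.
Hal: reached.
Pyr: reached.
Jor: reached.
Reached: Fal, Ule, Hal, Pyr, and Jor — 5 of the 6.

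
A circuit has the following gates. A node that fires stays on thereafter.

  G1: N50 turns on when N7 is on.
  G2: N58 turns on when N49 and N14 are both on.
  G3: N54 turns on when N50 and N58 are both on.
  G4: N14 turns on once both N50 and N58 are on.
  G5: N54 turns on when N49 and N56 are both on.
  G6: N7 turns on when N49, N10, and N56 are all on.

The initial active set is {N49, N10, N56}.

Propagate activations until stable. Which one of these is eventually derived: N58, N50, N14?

G6: N49, N10, and N56 on → N7 on.
G1: N7 on → N50 on.
N58 would need N49 and N14 (G2), but N14 never turns on. N14 would need N50 and N58 (G4), but N58 never turns on.

N50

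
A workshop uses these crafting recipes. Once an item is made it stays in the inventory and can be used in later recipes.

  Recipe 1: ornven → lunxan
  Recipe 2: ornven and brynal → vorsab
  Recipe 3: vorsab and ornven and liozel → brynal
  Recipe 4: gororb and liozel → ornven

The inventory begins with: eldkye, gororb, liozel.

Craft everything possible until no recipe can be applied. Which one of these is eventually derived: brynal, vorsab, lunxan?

lunxan

Using Recipe 4, gororb and liozel make ornven.
Using Recipe 1, ornven makes lunxan.
vorsab would need ornven and brynal (Recipe 2), but brynal is never obtained. brynal would need vorsab, ornven, and liozel (Recipe 3), but vorsab is never obtained.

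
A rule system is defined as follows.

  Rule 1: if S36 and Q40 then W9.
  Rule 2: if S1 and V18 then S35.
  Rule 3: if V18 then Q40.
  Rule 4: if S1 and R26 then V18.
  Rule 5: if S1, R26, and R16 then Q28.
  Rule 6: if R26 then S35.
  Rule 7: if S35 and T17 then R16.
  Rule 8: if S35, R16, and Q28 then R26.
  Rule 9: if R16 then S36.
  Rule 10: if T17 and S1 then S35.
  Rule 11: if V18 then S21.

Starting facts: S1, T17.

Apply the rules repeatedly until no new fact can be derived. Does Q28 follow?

Q28 would need S1, R26, and R16 (Rule 5), but R26 is never established.

No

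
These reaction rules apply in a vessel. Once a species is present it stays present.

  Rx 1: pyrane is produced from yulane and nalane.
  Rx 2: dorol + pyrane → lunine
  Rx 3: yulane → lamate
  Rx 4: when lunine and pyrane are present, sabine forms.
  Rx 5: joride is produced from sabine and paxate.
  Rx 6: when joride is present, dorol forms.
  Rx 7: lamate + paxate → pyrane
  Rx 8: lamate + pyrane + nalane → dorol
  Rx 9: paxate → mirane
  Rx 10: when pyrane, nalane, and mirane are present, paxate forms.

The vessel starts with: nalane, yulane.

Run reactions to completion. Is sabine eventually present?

yulane and nalane present → pyrane forms (Rx 1).
yulane present → lamate forms (Rx 3).
lamate, pyrane, and nalane present → dorol forms (Rx 8).
dorol and pyrane present → lunine forms (Rx 2).
lunine and pyrane present → sabine forms (Rx 4).

Yes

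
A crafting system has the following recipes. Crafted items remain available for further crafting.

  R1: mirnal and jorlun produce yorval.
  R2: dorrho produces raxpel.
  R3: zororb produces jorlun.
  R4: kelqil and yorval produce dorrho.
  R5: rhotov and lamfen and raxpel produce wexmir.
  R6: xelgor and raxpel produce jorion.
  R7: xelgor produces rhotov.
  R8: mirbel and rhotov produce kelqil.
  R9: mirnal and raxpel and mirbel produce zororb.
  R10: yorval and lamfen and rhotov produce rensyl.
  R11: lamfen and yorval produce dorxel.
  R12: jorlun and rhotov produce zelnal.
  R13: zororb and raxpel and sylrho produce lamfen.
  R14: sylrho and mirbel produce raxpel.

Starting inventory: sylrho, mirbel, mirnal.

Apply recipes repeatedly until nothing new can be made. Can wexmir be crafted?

wexmir would need rhotov, lamfen, and raxpel (R5), but rhotov is never obtained.

No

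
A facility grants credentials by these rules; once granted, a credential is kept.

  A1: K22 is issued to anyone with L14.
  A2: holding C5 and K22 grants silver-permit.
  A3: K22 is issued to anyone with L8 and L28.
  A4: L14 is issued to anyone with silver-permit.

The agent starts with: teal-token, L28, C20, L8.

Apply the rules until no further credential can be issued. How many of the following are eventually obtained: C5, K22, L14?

Holding L8 and L28 grants K22 (A3).
No rule produces C5, and it is not given.
K22: reached.
L14 would need silver-permit (A4), but silver-permit is never granted.
Reached: K22 — 1 of the 3.

1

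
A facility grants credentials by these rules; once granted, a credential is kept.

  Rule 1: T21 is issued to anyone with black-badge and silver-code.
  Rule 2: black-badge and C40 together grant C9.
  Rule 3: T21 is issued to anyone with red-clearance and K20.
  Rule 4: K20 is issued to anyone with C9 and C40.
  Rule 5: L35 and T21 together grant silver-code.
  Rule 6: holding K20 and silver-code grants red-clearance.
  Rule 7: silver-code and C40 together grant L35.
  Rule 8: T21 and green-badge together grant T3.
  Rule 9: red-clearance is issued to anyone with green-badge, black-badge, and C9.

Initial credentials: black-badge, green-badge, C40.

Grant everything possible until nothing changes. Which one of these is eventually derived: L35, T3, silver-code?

Holding black-badge and C40 grants C9 (Rule 2).
Holding C9 and C40 grants K20 (Rule 4).
Holding green-badge, black-badge, and C9 grants red-clearance (Rule 9).
Holding red-clearance and K20 grants T21 (Rule 3).
Holding T21 and green-badge grants T3 (Rule 8).
silver-code would need L35 and T21 (Rule 5), but L35 is never granted. L35 would need silver-code and C40 (Rule 7), but silver-code is never granted.

T3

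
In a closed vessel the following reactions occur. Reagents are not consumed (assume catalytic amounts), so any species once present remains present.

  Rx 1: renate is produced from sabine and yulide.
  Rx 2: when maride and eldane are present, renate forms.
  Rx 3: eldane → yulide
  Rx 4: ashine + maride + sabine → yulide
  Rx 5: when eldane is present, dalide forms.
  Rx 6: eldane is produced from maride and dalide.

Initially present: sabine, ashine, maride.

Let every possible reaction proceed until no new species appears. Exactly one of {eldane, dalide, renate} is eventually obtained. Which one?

ashine, maride, and sabine present → yulide forms (Rx 4).
sabine and yulide present → renate forms (Rx 1).
dalide would need eldane (Rx 5), but eldane never forms. eldane would need maride and dalide (Rx 6), but dalide never forms.

renate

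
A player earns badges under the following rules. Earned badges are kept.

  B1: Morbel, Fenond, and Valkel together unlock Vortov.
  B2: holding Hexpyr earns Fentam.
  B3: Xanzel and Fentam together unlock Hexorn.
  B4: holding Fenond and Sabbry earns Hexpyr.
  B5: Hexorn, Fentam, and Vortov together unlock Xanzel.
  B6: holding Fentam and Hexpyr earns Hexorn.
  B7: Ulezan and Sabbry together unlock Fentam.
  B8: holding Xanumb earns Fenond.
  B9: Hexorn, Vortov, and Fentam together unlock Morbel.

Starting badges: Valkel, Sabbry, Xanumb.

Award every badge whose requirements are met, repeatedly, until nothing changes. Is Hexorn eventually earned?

With Xanumb, Fenond is earned (B8).
With Fenond and Sabbry, Hexpyr is earned (B4).
With Hexpyr, Fentam is earned (B2).
With Fentam and Hexpyr, Hexorn is earned (B6).

Yes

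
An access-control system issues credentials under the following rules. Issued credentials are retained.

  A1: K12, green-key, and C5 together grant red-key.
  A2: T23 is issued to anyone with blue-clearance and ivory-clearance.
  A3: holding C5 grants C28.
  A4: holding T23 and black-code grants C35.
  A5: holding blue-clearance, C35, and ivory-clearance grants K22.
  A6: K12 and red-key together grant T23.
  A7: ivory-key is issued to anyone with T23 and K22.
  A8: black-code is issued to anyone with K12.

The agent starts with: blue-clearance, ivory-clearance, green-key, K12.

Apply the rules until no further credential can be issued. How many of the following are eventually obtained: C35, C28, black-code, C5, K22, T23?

4

Holding blue-clearance and ivory-clearance grants T23 (A2).
Holding K12 grants black-code (A8).
Holding T23 and black-code grants C35 (A4).
Holding blue-clearance, C35, and ivory-clearance grants K22 (A5).
C35: reached.
C28 would need C5 (A3), but C5 is never granted.
black-code: reached.
No rule produces C5, and it is not given.
K22: reached.
T23: reached.
Reached: C35, black-code, K22, and T23 — 4 of the 6.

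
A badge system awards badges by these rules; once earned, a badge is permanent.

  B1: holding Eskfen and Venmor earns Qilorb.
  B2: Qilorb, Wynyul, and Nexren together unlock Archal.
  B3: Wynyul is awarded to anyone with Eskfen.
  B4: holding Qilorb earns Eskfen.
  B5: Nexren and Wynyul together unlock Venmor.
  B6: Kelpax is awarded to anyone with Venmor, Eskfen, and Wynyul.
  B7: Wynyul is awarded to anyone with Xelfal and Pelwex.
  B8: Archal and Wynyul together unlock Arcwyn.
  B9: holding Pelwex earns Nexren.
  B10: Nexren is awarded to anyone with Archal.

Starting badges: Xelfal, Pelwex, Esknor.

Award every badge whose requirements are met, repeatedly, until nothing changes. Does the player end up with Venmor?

With Xelfal and Pelwex, Wynyul is earned (B7).
With Pelwex, Nexren is earned (B9).
With Nexren and Wynyul, Venmor is earned (B5).

Yes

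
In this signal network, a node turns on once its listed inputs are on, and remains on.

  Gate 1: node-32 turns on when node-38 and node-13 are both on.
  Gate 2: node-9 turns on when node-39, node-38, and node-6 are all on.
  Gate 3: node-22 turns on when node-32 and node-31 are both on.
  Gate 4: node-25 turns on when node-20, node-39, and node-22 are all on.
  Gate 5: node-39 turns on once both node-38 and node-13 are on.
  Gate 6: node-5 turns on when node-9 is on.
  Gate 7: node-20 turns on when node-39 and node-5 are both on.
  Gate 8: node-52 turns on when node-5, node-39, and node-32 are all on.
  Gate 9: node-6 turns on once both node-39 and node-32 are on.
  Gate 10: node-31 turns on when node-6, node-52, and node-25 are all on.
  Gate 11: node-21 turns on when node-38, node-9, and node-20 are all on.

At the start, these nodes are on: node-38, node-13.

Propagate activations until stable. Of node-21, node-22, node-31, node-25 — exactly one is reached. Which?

node-38 and node-13 are on, so node-32 turns on (Gate 1).
node-38 and node-13 are on, so node-39 turns on (Gate 5).
node-39 and node-32 are on, so node-6 turns on (Gate 9).
Gate 2: node-39, node-38, and node-6 on → node-9 on.
node-9 is on, so node-5 turns on (Gate 6).
Gate 7: node-39 and node-5 on → node-20 on.
node-38, node-9, and node-20 are on, so node-21 turns on (Gate 11).
node-31 would need node-6, node-52, and node-25 (Gate 10), but node-25 never turns on. node-25 would need node-20, node-39, and node-22 (Gate 4), but node-22 never turns on. node-22 would need node-32 and node-31 (Gate 3), but node-31 never turns on.

node-21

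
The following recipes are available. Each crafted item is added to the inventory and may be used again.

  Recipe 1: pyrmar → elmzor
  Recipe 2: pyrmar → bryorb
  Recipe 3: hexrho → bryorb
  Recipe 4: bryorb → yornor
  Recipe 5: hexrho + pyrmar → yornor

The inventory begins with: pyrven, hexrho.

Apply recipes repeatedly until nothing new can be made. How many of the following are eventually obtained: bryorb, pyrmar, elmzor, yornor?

2

hexrho → bryorb (Recipe 3).
Using Recipe 4, bryorb makes yornor.
bryorb: reached.
No rule produces pyrmar, and it is not given.
elmzor would need pyrmar (Recipe 1), but pyrmar is never obtained.
yornor: reached.
Reached: bryorb and yornor — 2 of the 4.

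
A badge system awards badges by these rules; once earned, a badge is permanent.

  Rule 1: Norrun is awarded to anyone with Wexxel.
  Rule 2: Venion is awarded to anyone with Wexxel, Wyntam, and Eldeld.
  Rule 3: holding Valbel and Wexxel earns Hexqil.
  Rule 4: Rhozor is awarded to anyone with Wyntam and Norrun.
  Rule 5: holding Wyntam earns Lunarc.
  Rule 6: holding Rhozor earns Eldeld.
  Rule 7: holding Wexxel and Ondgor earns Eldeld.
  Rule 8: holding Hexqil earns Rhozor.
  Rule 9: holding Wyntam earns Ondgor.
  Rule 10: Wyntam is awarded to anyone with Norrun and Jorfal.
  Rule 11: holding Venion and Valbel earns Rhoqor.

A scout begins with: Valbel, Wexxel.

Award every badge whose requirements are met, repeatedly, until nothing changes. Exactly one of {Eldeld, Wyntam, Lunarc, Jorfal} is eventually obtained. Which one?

Eldeld

With Valbel and Wexxel, Hexqil is earned (Rule 3).
With Hexqil, Rhozor is earned (Rule 8).
With Rhozor, Eldeld is earned (Rule 6).
Wyntam would need Norrun and Jorfal (Rule 10), but Jorfal is never earned. Lunarc would need Wyntam (Rule 5), but Wyntam is never earned. No rule produces Jorfal, and it is not given.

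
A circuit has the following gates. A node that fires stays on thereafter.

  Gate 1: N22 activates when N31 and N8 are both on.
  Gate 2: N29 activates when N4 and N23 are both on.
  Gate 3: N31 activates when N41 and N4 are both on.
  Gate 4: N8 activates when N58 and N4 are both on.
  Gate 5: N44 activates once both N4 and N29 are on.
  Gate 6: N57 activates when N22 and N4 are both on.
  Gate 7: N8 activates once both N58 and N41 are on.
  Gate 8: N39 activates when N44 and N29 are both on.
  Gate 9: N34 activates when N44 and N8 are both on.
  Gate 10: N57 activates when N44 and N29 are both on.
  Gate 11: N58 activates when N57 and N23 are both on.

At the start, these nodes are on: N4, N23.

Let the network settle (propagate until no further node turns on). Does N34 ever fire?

N4 and N23 are on, so N29 activates (Gate 2).
Gate 5: N4 and N29 on → N44 on.
Gate 10: N44 and N29 on → N57 on.
Gate 11: N57 and N23 on → N58 on.
N58 and N4 are on, so N8 activates (Gate 4).
N44 and N8 are on, so N34 activates (Gate 9).

Yes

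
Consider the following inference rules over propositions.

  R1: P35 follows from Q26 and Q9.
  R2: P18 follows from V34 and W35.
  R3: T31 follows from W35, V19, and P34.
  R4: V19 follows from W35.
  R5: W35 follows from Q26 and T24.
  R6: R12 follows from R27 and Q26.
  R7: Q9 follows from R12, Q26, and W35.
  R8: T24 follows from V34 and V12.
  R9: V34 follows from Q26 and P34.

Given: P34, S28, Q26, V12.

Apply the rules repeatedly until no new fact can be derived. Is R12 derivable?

R12 would need R27 and Q26 (R6), but R27 is never established.

No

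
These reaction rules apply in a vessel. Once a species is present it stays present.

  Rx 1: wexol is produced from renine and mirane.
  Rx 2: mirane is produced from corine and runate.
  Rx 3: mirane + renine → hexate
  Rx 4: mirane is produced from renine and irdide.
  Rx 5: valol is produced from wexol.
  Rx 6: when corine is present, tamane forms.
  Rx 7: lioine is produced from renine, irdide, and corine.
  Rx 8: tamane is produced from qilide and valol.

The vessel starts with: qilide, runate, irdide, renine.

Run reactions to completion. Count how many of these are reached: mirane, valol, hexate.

renine and irdide present → mirane forms (Rx 4).
renine and mirane present → wexol forms (Rx 1).
mirane and renine present → hexate forms (Rx 3).
wexol present → valol forms (Rx 5).
mirane: reached.
valol: reached.
hexate: reached.
All 3 are reached.

3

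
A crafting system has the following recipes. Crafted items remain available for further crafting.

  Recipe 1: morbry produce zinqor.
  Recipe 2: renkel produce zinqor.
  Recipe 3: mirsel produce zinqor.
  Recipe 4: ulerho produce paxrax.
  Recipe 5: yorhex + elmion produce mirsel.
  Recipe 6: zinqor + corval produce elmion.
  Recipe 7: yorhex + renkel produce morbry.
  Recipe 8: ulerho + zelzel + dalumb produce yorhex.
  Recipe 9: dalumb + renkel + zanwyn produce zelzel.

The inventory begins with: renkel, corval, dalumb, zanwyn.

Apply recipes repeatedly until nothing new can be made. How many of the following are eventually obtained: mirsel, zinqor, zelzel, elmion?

dalumb + renkel + zanwyn → zelzel (Recipe 9).
renkel → zinqor (Recipe 2).
zinqor + corval → elmion (Recipe 6).
mirsel would need yorhex and elmion (Recipe 5), but yorhex is never obtained.
zinqor: reached.
zelzel: reached.
elmion: reached.
Reached: zinqor, zelzel, and elmion — 3 of the 4.

3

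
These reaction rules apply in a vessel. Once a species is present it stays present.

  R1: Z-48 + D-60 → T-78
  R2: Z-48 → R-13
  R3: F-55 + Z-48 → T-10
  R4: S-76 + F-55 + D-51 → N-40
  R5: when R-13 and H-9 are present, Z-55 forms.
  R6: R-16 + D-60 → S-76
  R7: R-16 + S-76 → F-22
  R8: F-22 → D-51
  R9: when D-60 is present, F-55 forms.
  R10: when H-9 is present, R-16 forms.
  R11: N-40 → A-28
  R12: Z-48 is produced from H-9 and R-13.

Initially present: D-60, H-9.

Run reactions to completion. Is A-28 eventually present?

Yes

D-60 present → F-55 forms (R9).
H-9 present → R-16 forms (R10).
R-16 and D-60 present → S-76 forms (R6).
R-16 and S-76 present → F-22 forms (R7).
F-22 present → D-51 forms (R8).
S-76, F-55, and D-51 present → N-40 forms (R4).
N-40 present → A-28 forms (R11).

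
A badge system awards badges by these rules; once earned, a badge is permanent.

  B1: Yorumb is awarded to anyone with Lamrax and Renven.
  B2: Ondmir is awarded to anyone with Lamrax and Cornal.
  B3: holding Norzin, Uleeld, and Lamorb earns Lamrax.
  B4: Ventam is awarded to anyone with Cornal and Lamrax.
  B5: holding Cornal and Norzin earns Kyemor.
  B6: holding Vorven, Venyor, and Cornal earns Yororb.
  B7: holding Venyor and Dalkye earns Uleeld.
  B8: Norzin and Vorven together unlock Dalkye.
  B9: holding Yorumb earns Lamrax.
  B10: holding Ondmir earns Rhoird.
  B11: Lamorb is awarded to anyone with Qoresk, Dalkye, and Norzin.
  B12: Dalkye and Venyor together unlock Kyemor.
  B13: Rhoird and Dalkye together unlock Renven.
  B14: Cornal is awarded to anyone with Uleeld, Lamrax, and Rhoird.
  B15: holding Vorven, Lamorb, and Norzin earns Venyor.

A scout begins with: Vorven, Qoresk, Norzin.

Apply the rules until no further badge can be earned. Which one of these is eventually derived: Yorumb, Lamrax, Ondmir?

With Norzin and Vorven, Dalkye is earned (B8).
With Qoresk, Dalkye, and Norzin, Lamorb is earned (B11).
With Vorven, Lamorb, and Norzin, Venyor is earned (B15).
With Venyor and Dalkye, Uleeld is earned (B7).
With Norzin, Uleeld, and Lamorb, Lamrax is earned (B3).
Yorumb would need Lamrax and Renven (B1), but Renven is never earned. Ondmir would need Lamrax and Cornal (B2), but Cornal is never earned.

Lamrax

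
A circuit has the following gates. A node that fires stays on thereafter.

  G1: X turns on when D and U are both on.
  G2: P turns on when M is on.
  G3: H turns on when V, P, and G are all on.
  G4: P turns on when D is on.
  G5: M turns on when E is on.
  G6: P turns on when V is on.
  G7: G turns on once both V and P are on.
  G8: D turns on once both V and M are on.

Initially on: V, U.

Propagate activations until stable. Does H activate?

Yes

G6: V on → P on.
V and P are on, so G turns on (G7).
G3: V, P, and G on → H on.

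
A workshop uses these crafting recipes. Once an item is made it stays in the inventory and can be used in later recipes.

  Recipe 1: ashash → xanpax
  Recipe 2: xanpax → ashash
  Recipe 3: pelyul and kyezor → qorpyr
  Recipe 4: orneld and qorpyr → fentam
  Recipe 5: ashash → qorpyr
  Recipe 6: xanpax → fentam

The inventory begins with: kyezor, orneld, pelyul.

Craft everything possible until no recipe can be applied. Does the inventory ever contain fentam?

pelyul and kyezor → qorpyr (Recipe 3).
orneld and qorpyr → fentam (Recipe 4).

Yes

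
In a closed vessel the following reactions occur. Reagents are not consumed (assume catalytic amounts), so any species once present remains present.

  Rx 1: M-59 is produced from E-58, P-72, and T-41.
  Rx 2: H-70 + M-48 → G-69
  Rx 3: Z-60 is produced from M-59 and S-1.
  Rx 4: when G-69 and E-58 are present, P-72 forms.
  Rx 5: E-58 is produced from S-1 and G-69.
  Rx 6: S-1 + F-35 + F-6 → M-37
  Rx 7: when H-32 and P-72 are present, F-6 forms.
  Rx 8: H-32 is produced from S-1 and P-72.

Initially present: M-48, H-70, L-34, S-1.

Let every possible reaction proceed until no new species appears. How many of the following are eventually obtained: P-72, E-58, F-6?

H-70 and M-48 present → G-69 forms (Rx 2).
S-1 and G-69 present → E-58 forms (Rx 5).
G-69 and E-58 present → P-72 forms (Rx 4).
S-1 and P-72 present → H-32 forms (Rx 8).
H-32 and P-72 present → F-6 forms (Rx 7).
P-72: reached.
E-58: reached.
F-6: reached.
All 3 are reached.

3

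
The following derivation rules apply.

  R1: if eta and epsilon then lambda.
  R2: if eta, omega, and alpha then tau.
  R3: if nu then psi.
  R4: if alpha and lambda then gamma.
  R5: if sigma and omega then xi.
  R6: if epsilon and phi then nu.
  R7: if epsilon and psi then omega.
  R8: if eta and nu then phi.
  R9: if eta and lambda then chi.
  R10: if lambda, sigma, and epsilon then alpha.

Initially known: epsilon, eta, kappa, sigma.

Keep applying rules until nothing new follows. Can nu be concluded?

No

nu would need epsilon and phi (R6), but phi is never established.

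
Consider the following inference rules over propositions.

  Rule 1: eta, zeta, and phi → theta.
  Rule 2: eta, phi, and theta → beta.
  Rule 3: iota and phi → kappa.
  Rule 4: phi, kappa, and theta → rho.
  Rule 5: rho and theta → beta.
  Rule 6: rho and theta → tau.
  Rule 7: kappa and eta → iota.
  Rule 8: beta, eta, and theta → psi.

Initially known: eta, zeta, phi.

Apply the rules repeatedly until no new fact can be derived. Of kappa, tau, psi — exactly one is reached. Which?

psi

From eta, zeta, and phi, Rule 1 gives theta.
From eta, phi, and theta, Rule 2 gives beta.
From beta, eta, and theta, Rule 8 gives psi.
tau would need rho and theta (Rule 6), but rho is never established. kappa would need iota and phi (Rule 3), but iota is never established.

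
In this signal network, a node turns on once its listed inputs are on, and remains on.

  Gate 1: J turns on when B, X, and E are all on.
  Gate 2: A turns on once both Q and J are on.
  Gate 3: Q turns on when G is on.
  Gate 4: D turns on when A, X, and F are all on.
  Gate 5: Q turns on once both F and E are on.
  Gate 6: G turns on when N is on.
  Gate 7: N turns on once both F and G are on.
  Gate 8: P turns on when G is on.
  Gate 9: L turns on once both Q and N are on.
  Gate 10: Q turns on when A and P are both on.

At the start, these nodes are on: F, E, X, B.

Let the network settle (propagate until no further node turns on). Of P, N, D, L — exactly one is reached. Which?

D

F and E are on, so Q turns on (Gate 5).
B, X, and E are on, so J turns on (Gate 1).
Gate 2: Q and J on → A on.
Gate 4: A, X, and F on → D on.
P would need G (Gate 8), but G never turns on. L would need Q and N (Gate 9), but N never turns on. N would need F and G (Gate 7), but G never turns on.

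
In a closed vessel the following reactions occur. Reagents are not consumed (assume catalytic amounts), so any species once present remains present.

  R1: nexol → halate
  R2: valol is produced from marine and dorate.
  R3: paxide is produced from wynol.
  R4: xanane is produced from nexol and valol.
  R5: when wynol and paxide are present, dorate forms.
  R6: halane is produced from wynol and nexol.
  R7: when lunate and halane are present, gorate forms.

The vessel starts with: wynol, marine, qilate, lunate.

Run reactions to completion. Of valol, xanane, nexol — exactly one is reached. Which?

wynol present → paxide forms (R3).
wynol and paxide present → dorate forms (R5).
marine and dorate present → valol forms (R2).
No rule produces nexol, and it is not given. xanane would need nexol and valol (R4), but nexol never forms.

valol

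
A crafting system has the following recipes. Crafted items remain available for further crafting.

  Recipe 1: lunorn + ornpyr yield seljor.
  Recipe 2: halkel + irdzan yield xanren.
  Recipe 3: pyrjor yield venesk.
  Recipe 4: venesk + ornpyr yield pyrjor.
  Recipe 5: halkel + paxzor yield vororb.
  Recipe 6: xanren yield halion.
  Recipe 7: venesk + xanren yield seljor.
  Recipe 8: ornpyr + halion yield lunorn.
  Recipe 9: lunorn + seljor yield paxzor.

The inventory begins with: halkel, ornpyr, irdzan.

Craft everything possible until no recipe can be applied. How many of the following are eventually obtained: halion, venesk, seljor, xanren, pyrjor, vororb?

4

halkel + irdzan → xanren (Recipe 2).
xanren → halion (Recipe 6).
ornpyr + halion → lunorn (Recipe 8).
lunorn + ornpyr → seljor (Recipe 1).
Using Recipe 9, lunorn and seljor make paxzor.
halkel + paxzor → vororb (Recipe 5).
halion: reached.
venesk would need pyrjor (Recipe 3), but pyrjor is never obtained.
seljor: reached.
xanren: reached.
pyrjor would need venesk and ornpyr (Recipe 4), but venesk is never obtained.
vororb: reached.
Reached: halion, seljor, xanren, and vororb — 4 of the 6.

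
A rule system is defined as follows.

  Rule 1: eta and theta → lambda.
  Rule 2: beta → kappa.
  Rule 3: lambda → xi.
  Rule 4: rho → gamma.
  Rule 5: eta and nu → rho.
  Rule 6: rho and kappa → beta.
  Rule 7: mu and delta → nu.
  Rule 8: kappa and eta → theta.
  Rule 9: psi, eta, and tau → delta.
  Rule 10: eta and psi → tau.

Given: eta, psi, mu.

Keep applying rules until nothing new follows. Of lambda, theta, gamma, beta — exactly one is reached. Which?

gamma

From eta and psi, Rule 10 gives tau.
psi, eta, and tau hold, so delta follows (Rule 9).
mu and delta hold, so nu follows (Rule 7).
From eta and nu, Rule 5 gives rho.
From rho, Rule 4 gives gamma.
beta would need rho and kappa (Rule 6), but kappa is never established. lambda would need eta and theta (Rule 1), but theta is never established. theta would need kappa and eta (Rule 8), but kappa is never established.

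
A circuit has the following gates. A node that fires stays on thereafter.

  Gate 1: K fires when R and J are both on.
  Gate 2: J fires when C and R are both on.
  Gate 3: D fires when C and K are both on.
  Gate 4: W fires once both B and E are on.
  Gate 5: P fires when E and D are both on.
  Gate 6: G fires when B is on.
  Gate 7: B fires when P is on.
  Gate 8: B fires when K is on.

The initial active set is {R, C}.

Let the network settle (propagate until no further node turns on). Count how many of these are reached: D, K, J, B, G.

5

C and R are on, so J fires (Gate 2).
R and J are on, so K fires (Gate 1).
Gate 3: C and K on → D on.
Gate 8: K on → B on.
Gate 6: B on → G on.
D: reached.
K: reached.
J: reached.
B: reached.
G: reached.
All 5 are reached.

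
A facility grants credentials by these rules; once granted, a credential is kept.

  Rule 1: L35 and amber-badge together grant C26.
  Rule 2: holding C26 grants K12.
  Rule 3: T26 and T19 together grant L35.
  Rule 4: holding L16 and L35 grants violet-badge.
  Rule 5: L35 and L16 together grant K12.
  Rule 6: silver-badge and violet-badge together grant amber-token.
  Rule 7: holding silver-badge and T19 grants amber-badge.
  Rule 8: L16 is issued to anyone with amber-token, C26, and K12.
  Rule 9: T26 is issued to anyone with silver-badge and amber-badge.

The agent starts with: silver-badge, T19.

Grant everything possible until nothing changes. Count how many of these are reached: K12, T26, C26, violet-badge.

Holding silver-badge and T19 grants amber-badge (Rule 7).
Holding silver-badge and amber-badge grants T26 (Rule 9).
Holding T26 and T19 grants L35 (Rule 3).
Holding L35 and amber-badge grants C26 (Rule 1).
Holding C26 grants K12 (Rule 2).
K12: reached.
T26: reached.
C26: reached.
violet-badge would need L16 and L35 (Rule 4), but L16 is never granted.
Reached: K12, T26, and C26 — 3 of the 4.

3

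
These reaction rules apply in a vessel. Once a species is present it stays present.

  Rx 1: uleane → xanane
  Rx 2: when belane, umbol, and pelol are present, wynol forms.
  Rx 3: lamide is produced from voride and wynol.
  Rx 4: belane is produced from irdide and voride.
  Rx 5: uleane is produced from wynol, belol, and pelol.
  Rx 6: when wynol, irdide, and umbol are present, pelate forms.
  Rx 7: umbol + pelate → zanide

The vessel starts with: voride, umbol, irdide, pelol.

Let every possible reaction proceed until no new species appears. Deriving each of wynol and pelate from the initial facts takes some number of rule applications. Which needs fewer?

wynol

wynol: irdide and voride present → belane forms (Rx 4). belane, umbol, and pelol present → wynol forms (Rx 2). [2 rule applications]
pelate: irdide and voride present → belane forms (Rx 4). belane, umbol, and pelol present → wynol forms (Rx 2). wynol, irdide, and umbol present → pelate forms (Rx 6). [3 rule applications]
wynol needs fewer.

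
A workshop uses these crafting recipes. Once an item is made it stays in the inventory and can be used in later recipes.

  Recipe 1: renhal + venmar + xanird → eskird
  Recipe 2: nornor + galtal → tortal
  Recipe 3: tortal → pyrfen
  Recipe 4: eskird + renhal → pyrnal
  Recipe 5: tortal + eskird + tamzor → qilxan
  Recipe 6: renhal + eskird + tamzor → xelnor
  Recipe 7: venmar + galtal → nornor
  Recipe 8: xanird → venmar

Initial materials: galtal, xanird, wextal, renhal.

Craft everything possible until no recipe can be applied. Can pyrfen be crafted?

Using Recipe 8, xanird makes venmar.
venmar + galtal → nornor (Recipe 7).
nornor + galtal → tortal (Recipe 2).
Using Recipe 3, tortal makes pyrfen.

Yes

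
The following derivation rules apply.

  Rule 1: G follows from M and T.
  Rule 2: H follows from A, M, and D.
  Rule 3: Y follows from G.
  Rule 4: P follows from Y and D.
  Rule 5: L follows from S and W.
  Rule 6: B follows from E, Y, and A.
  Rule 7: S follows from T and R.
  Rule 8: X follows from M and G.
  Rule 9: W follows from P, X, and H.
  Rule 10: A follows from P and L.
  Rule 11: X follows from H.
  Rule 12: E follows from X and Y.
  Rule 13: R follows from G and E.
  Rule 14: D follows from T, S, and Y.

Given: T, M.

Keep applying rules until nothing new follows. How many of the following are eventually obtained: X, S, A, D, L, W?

3

M and T hold, so G follows (Rule 1).
M and G hold, so X follows (Rule 8).
From G, Rule 3 gives Y.
X and Y hold, so E follows (Rule 12).
G and E hold, so R follows (Rule 13).
T and R hold, so S follows (Rule 7).
T, S, and Y hold, so D follows (Rule 14).
X: reached.
S: reached.
A would need P and L (Rule 10), but L is never established.
D: reached.
L would need S and W (Rule 5), but W is never established.
W would need P, X, and H (Rule 9), but H is never established.
Reached: X, S, and D — 3 of the 6.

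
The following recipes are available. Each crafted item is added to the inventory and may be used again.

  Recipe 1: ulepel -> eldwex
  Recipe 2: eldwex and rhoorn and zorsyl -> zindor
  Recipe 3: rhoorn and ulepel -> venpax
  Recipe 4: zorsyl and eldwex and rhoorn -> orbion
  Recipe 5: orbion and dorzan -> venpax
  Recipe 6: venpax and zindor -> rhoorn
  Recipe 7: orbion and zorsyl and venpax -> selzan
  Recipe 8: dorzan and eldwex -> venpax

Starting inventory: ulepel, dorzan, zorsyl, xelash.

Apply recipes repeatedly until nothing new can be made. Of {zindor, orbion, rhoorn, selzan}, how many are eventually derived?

zindor would need eldwex, rhoorn, and zorsyl (Recipe 2), but rhoorn is never obtained.
orbion would need zorsyl, eldwex, and rhoorn (Recipe 4), but rhoorn is never obtained.
rhoorn would need venpax and zindor (Recipe 6), but zindor is never obtained.
selzan would need orbion, zorsyl, and venpax (Recipe 7), but orbion is never obtained.
None of the 4 are reached.

0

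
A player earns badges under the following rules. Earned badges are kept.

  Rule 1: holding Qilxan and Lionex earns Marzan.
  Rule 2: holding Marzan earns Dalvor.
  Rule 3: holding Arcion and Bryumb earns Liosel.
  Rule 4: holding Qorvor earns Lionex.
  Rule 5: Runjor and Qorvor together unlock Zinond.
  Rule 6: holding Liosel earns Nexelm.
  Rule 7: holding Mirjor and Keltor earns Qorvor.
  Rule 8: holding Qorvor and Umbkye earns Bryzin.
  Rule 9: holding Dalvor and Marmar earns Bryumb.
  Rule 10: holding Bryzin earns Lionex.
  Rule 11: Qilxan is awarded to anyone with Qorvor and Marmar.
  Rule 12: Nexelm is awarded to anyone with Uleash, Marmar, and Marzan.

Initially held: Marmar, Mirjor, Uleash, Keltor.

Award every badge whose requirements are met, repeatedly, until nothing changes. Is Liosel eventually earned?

No

Liosel would need Arcion and Bryumb (Rule 3), but Arcion is never earned.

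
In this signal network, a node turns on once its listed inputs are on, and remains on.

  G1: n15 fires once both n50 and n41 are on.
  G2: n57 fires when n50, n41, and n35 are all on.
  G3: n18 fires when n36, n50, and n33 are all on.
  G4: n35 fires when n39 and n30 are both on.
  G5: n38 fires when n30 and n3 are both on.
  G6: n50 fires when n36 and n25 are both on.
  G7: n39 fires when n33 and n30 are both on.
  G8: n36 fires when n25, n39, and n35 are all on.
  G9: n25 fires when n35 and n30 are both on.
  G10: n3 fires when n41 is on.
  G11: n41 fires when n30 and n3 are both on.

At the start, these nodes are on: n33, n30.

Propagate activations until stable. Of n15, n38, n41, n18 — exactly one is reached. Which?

n33 and n30 are on, so n39 fires (G7).
n39 and n30 are on, so n35 fires (G4).
G9: n35 and n30 on → n25 on.
G8: n25, n39, and n35 on → n36 on.
n36 and n25 are on, so n50 fires (G6).
n36, n50, and n33 are on, so n18 fires (G3).
n41 would need n30 and n3 (G11), but n3 never turns on. n38 would need n30 and n3 (G5), but n3 never turns on. n15 would need n50 and n41 (G1), but n41 never turns on.

n18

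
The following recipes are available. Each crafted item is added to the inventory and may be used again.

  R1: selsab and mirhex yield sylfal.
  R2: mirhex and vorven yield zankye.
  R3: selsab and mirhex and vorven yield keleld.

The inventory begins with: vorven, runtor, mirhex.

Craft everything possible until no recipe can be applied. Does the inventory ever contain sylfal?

sylfal would need selsab and mirhex (R1), but selsab is never obtained.

No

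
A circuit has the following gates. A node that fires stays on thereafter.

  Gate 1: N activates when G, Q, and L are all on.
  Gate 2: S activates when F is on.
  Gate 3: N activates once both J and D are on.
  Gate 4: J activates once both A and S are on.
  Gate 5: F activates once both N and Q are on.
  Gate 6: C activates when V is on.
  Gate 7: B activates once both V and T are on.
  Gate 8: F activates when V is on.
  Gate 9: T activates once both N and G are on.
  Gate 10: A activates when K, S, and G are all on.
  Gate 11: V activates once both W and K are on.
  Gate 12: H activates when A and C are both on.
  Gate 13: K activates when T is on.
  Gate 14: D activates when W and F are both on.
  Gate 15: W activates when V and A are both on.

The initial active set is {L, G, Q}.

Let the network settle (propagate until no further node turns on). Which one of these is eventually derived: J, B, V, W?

Gate 1: G, Q, and L on → N on.
Gate 9: N and G on → T on.
N and Q are on, so F activates (Gate 5).
Gate 2: F on → S on.
Gate 13: T on → K on.
K, S, and G are on, so A activates (Gate 10).
Gate 4: A and S on → J on.
W would need V and A (Gate 15), but V never turns on. V would need W and K (Gate 11), but W never turns on. B would need V and T (Gate 7), but V never turns on.

J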